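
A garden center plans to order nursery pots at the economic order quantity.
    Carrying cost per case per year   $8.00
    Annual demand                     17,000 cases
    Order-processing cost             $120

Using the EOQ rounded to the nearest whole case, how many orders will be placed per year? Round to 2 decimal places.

2DS/H = 2·17,000·120/8 = 510,000.00
EOQ = √510,000.00 ≈ 714.14 → Q = 714
Orders per year = D/Q = 17,000 / 714 = 23.810

23.81 orders per year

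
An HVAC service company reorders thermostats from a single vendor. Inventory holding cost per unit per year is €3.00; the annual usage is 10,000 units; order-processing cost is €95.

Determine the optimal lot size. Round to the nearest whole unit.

Optimal lot size Q* = (2 × 10,000 × €95 / €3)^½ ≈ 795.82

796 units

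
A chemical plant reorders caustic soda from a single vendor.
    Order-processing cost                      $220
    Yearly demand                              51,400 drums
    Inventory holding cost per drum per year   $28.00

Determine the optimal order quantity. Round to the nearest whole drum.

899 drums

EOQ = √(2DS/H) = √(2 × 51,400 × 220 / 28)
    = √(807,714.29) ≈ 898.73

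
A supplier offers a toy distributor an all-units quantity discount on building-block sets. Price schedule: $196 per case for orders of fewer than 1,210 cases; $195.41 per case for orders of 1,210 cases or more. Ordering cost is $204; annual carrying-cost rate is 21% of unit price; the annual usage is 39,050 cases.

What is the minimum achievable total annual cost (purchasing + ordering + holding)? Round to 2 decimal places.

H₁ = 21%×$196 = $41.1600;  H₂ = 21%×$195.41 = $41.0361
EOQ₁ = √(2×39,050×204/41.1600) = 622.16  (< 1,210, feasible at tier 1)
EOQ₂ = √(2×39,050×204/41.0361) = 623.10  (< 1,210 → use Q = 1,210 at tier-2 price)
TC(tier 1 (EOQ₁), Q≈622.2) = $7,679,408.15
TC(tier 2, Q≈1,210.0) = $7,662,170.98
Minimum at tier 2: $7,662,170.98

$7,662,170.98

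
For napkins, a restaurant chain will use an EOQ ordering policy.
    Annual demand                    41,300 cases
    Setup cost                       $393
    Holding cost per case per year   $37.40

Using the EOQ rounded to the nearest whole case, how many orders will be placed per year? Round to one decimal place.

44.3 orders per year

EOQ = √(2DS/H) = √(2 × 41,300 × 393 / 37.4)
    = √(867,962.57) ≈ 931.65 → Q = 932
N = D/Q = 41,300/932 ≈ 44.313 orders/yr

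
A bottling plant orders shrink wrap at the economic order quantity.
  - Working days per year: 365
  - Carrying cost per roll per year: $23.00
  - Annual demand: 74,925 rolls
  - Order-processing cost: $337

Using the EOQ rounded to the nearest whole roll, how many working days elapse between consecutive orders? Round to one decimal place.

EOQ = √(2DS/H) = √(2 × 74,925 × 337 / 23)
    = √(2,195,628.26) ≈ 1,481.77 → Q = 1,482 rolls
Days between orders = 365 / (D/Q) = 365 / 50.557 ≈ 7.220

7.2 days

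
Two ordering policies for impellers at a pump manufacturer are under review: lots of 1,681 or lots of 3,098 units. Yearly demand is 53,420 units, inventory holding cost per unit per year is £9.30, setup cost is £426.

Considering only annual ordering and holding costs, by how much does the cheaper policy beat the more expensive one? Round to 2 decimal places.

Annual cost at Q: ordering D·S/Q plus holding Q·H/2.
TC(1,681) = (53,420/1,681)×426 + (1,681/2)×9.3 = £21,354.38
TC(3,098) = (53,420/3,098)×426 + (3,098/2)×9.3 = £21,751.38
|ΔTC| = |£21,354.38 − £21,751.38| = £397.00

£397.00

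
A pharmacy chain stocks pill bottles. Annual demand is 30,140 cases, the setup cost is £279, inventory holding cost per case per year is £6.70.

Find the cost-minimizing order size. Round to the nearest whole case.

1,584 cases

Q* = √(2·D·S / H) = √(2·30,140·279 / 6.7) = √2,510,167.2 ≈ 1,584.35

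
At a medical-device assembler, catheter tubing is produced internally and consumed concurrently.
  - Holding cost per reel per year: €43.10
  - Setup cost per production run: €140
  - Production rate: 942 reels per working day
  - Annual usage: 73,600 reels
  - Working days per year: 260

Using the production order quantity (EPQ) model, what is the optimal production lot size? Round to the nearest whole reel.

827 reels

Daily demand d = 73,600/260 = 283.077; p = 942; 1 − d/p = 0.69949
EPQ = √(2DS / (H(1 − d/p)))
    = √(2 × 73,600 × 140 / (43.1 × 0.69949)) ≈ 826.78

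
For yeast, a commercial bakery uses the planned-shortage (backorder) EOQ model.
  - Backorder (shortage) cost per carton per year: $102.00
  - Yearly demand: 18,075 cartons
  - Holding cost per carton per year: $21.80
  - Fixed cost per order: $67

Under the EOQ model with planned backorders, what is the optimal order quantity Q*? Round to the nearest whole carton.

Q* = √(2DS/H) · √((H + b)/b)
   = √(2 × 18,075 × 67 / 21.8) · √((21.8 + 102) / 102)
   = 333.321 × 1.1017 ≈ 367.22

367 cartons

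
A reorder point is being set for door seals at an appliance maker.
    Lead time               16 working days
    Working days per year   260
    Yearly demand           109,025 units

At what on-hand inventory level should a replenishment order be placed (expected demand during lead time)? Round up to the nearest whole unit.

Daily demand d = 109,025 / 260 = 419.327 units/day
Demand during lead time = 419.327 × 16 = 6,709.23
Reorder point = 6,709.23 → round up

6,710 units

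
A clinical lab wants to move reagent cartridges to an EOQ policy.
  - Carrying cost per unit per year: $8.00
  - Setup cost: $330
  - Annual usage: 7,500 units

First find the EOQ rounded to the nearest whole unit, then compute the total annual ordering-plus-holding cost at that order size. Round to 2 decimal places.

$6,292.85

Optimal lot size Q* = (2 × 7,500 × $330 / $8)^½ ≈ 786.61 → Q = 787 units
Annual ordering cost = (D/Q)·S = (7,500/787) × 330 = $3,144.85
Annual holding cost  = (Q/2)·H = (787/2) × 8 = $3,148.00
Total = $3,144.85 + $3,148.00 = $6,292.85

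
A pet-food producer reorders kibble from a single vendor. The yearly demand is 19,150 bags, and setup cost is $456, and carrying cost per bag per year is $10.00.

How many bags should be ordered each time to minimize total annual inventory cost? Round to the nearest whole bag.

1,322 bags

Optimal lot size Q* = (2 × 19,150 × $456 / $10)^½ ≈ 1,321.54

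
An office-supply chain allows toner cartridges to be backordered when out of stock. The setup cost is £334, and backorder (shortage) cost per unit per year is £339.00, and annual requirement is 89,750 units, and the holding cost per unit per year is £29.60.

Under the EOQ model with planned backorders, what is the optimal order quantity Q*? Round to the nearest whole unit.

1,484 units

Q* = √(2DS/H) · √((H + b)/b)
   = √(2 × 89,750 × 334 / 29.6) · √((29.6 + 339) / 339)
   = 1,423.179 × 1.0427 ≈ 1,484.01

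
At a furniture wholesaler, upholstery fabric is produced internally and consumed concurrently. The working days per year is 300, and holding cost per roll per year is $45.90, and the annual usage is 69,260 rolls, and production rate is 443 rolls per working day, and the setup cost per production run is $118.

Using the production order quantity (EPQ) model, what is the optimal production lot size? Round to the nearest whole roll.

d = 69,260/300 = 230.8667 rolls/day;  effective holding cost H(1 − d/p) = 45.9·(1 − 230.8667/443) = 21.97950
Q* = √(2DS / H_eff) = √(2·69,260·118 / 21.97950) ≈ 862.36

862 rolls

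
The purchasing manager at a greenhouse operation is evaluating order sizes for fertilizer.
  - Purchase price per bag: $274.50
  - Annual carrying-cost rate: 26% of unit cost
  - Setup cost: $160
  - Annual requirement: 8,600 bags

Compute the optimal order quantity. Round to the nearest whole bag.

196 bags

Holding cost per bag per year: H = 26% × $274.5 = $71.3700
EOQ = √(2DS/H) = √(2 × 8,600 × 160 / 71.37)
    = √(38,559.62) ≈ 196.37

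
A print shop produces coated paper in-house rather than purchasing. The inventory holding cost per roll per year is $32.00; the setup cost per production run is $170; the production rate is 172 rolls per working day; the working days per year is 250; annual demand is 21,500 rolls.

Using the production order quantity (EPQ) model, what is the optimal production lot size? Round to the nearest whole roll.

676 rolls

Daily demand d = 21,500/250 = 86.000; p = 172; 1 − d/p = 0.50000
EPQ = √(2DS / (H(1 − d/p)))
    = √(2 × 21,500 × 170 / (32 × 0.50000)) ≈ 675.93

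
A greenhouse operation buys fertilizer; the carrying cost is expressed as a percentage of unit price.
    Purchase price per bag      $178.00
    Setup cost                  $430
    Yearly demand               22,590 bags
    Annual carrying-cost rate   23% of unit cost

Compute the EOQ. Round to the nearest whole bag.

689 bags

Holding cost per bag per year: H = 23% × $178 = $40.9400
2DS/H = 2·22,590·430/40.94 = 474,533.46
EOQ = √474,533.46 ≈ 688.86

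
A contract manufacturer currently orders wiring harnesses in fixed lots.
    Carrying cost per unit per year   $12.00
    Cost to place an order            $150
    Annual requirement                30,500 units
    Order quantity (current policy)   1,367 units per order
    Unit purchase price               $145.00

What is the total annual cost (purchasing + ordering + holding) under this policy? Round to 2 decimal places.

$4,434,048.74

Orders/yr = 30,500/1,367 = 22.312; ordering cost = 22.312 × $150 = $3,346.74
Average inventory = 1,367/2 = 683.5; holding cost = 683.5 × $12 = $8,202.00
Purchase cost = D·C = 30,500 × 145 = $4,422,500.00
Total = $3,346.74 + $8,202.00 + $4,422,500.00 = $4,434,048.74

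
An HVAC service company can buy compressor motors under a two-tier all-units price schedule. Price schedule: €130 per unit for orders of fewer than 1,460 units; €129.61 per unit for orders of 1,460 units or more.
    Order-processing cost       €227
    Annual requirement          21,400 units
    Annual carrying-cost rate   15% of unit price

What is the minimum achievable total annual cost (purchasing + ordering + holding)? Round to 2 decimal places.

€2,791,173.56

H₁ = 15%×€130 = €19.5000;  H₂ = 15%×€129.61 = €19.4415
EOQ₁ = √(2×21,400×227/19.5000) = 705.86  (< 1,460, feasible at tier 1)
EOQ₂ = √(2×21,400×227/19.4415) = 706.92  (< 1,460 → use Q = 1,460 at tier-2 price)
TC(tier 1 (EOQ₁), Q≈705.9) = €2,795,764.24
TC(tier 2, Q≈1,460.0) = €2,791,173.56
Minimum at tier 2: €2,791,173.56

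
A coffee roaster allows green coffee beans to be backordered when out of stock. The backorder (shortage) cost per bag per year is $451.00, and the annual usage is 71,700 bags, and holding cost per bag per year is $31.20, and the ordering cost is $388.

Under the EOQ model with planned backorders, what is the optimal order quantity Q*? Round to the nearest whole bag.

Q* = √(2DS/H) · √((H + b)/b)
   = √(2 × 71,700 × 388 / 31.2) · √((31.2 + 451) / 451)
   = 1,335.405 × 1.0340 ≈ 1,380.82

1,381 bags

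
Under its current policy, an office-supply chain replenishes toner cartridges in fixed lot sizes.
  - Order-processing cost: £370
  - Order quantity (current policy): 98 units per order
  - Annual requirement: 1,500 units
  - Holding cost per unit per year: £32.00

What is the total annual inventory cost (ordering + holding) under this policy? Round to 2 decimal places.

Annual ordering cost = (D/Q)·S = (1,500/98) × 370 = £5,663.27
Annual holding cost  = (Q/2)·H = (98/2) × 32 = £1,568.00
Total = £5,663.27 + £1,568.00 = £7,231.27

£7,231.27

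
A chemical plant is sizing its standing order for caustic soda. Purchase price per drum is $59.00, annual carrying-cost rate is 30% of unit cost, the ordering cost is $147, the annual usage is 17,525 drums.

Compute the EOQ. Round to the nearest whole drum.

H = i·C = 0.3 × $59 = $17.7000 per drum-year
EOQ = √(2DS/H) = √(2 × 17,525 × 147 / 17.7)
    = √(291,093.22) ≈ 539.53

540 drums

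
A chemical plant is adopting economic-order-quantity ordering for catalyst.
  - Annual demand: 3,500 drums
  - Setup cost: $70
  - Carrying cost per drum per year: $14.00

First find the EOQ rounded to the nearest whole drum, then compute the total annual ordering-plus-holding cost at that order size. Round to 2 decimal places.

Optimal lot size Q* = (2 × 3,500 × $70 / $14)^½ ≈ 187.08 → Q = 187 drums
Orders/yr = 3,500/187 = 18.717; ordering cost = 18.717 × $70 = $1,310.16
Average inventory = 187/2 = 93.5; holding cost = 93.5 × $14 = $1,309.00
Total = $1,310.16 + $1,309.00 = $2,619.16

$2,619.16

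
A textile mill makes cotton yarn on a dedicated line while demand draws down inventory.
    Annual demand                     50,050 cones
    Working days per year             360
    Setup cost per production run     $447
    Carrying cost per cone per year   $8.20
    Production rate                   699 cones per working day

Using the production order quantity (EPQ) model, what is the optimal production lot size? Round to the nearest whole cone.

d = 50,050/360 = 139.0278 cones/day;  effective holding cost H(1 − d/p) = 8.2·(1 − 139.0278/699) = 6.56906
Q* = √(2DS / H_eff) = √(2·50,050·447 / 6.56906) ≈ 2,609.87

2,610 cones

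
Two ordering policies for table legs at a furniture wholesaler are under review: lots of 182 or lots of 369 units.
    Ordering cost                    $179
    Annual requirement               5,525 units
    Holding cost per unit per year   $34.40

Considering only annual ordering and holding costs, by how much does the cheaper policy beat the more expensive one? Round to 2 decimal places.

For each Q, cost = (D/Q)·S + (Q/2)·H.
TC(182) = (5,525/182)×179 + (182/2)×34.4 = $8,564.33
TC(369) = (5,525/369)×179 + (369/2)×34.4 = $9,026.95
Cheaper: Q = 182.  Difference = $462.62

$462.62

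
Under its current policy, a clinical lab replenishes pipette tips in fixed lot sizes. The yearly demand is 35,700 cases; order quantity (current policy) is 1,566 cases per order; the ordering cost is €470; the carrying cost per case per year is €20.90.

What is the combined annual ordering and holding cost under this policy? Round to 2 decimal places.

€27,079.26

Orders/yr = 35,700/1,566 = 22.797; ordering cost = 22.797 × €470 = €10,714.56
Average inventory = 1,566/2 = 783; holding cost = 783 × €20.9 = €16,364.70
Total = €10,714.56 + €16,364.70 = €27,079.26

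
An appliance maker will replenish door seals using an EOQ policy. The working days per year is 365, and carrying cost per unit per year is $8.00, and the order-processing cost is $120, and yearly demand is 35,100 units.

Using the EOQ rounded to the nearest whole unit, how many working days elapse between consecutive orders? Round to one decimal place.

10.7 days

EOQ = √(2DS/H) = √(2 × 35,100 × 120 / 8)
    = √(1,053,000.00) ≈ 1,026.16 → Q = 1,026 units
Cycle time = (working days × Q)/D = (365 × 1,026) / 35,100 = 10.669 days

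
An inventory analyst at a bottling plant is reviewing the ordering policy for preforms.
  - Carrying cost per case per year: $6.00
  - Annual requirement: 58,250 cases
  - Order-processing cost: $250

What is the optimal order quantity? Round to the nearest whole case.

EOQ = √(2DS/H) = √(2 × 58,250 × 250 / 6)
    = √(4,854,166.67) ≈ 2,203.22

2,203 cases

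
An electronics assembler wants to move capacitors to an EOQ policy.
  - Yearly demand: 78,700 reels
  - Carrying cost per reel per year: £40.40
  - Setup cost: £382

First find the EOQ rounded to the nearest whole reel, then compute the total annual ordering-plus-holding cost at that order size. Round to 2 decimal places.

£49,286.13

EOQ = √(2DS/H) = √(2 × 78,700 × 382 / 40.4)
    = √(1,488,287.13) ≈ 1,219.95 → Q = 1,220 reels
Annual ordering cost = (D/Q)·S = (78,700/1,220) × 382 = £24,642.13
Annual holding cost  = (Q/2)·H = (1,220/2) × 40.4 = £24,644.00
Total = £24,642.13 + £24,644.00 = £49,286.13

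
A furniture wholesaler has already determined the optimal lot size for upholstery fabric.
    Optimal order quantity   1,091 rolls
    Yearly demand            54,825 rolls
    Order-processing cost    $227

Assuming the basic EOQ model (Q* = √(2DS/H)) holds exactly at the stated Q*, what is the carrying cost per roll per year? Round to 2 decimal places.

EOQ relation: Q² = 2DS/H, so rearrange for the unknown.
H = 2DS / Q² = 2 × 54,825 × 227 / 1,091² = 20.9115

$20.91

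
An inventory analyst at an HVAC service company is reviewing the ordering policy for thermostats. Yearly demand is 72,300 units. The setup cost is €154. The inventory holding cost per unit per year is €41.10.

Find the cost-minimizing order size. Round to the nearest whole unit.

736 units

Optimal lot size Q* = (2 × 72,300 × €154 / €41.1)^½ ≈ 736.08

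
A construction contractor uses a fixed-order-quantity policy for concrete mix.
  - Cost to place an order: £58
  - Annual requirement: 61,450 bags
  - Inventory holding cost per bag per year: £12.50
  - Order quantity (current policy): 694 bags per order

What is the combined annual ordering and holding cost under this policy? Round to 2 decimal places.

£9,473.09

Annual ordering cost = (D/Q)·S = (61,450/694) × 58 = £5,135.59
Annual holding cost  = (Q/2)·H = (694/2) × 12.5 = £4,337.50
Total = £5,135.59 + £4,337.50 = £9,473.09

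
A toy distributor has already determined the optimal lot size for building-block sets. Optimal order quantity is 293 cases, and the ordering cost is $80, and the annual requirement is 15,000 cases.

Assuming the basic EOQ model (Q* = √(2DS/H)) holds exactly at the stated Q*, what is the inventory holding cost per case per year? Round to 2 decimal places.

Since Q* = (2DS/H)^½, squaring gives Q*²·H = 2DS.
H = 2DS / Q² = 2 × 15,000 × 80 / 293² = 27.9561

$27.96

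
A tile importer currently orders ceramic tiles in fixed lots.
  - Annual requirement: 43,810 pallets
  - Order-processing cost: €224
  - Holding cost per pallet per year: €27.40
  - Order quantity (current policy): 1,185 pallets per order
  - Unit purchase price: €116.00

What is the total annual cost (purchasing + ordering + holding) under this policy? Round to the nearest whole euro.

€5,106,476

Orders/yr = 43,810/1,185 = 36.970; ordering cost = 36.970 × €224 = €8,281.38
Average inventory = 1,185/2 = 592.5; holding cost = 592.5 × €27.4 = €16,234.50
Purchase cost = D·C = 43,810 × 116 = €5,081,960.00
Total = €8,281.38 + €16,234.50 + €5,081,960.00 = €5,106,475.88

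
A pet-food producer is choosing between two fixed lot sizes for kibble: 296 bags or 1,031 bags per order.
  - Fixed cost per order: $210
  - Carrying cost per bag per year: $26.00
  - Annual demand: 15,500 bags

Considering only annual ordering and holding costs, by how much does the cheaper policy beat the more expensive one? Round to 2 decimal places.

$1,715.51

For each Q, cost = (D/Q)·S + (Q/2)·H.
TC(296) = (15,500/296)×210 + (296/2)×26 = $14,844.62
TC(1,031) = (15,500/1,031)×210 + (1,031/2)×26 = $16,560.13
Cheaper: Q = 296.  Difference = $1,715.51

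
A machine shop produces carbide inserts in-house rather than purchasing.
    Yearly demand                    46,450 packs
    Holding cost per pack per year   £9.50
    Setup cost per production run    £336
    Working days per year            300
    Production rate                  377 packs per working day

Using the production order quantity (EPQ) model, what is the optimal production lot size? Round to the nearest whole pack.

2,361 packs

Daily demand d = 46,450/300 = 154.833; p = 377; 1 − d/p = 0.58930
EPQ = √(2DS / (H(1 − d/p)))
    = √(2 × 46,450 × 336 / (9.5 × 0.58930)) ≈ 2,361.28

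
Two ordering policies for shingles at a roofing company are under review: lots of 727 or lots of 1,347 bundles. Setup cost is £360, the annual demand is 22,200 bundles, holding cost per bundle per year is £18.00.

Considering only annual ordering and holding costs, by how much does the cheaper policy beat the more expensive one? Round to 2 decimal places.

£520.06

For each Q, cost = (D/Q)·S + (Q/2)·H.
TC(727) = (22,200/727)×360 + (727/2)×18 = £17,536.12
TC(1,347) = (22,200/1,347)×360 + (1,347/2)×18 = £18,056.18
Lots of 727 are cheaper by £520.06.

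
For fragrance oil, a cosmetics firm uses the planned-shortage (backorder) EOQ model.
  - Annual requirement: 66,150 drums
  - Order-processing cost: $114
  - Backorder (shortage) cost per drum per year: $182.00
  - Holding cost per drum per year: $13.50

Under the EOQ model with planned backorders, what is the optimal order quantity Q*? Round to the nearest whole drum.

Basic EOQ = √(2·66,150·114/13.5) = 1,056.977
Backorder adjustment √((H+b)/b) = √((13.5+182)/182) = 1.0364
Q* = 1,056.977 × 1.0364 ≈ 1,095.48

1,095 drums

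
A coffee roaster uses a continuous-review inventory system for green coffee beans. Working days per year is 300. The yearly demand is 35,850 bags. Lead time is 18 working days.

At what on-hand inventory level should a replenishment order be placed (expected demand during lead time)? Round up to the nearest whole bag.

Daily demand d = 35,850 / 300 = 119.500 bags/day
Demand during lead time = 119.500 × 18 = 2,151.00
Reorder point = 2,151.00 → round up

2,151 bags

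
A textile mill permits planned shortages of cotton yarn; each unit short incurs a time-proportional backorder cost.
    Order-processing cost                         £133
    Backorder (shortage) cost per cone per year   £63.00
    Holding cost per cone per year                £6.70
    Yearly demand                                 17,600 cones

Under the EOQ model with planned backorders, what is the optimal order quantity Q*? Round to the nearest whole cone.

879 cones

Q* = √(2DS/H) · √((H + b)/b)
   = √(2 × 17,600 × 133 / 6.7) · √((6.7 + 63) / 63)
   = 835.910 × 1.0518 ≈ 879.24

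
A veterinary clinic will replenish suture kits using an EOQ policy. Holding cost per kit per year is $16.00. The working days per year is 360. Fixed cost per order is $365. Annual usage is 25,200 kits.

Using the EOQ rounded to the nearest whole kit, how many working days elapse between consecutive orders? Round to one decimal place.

15.3 days

Q* = √(2·D·S / H) = √(2·25,200·365 / 16) = √1,149,750.0 ≈ 1,072.26 → Q = 1,072 kits
T = Q/D × 360 days = 1,072/25,200 × 360 = 15.314 days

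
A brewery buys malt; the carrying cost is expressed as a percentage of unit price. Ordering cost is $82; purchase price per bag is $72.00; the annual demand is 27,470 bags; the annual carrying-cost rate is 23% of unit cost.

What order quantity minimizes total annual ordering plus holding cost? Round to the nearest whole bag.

H = i·C = 0.23 × $72 = $16.5600 per bag-year
EOQ = √(2DS/H) = √(2 × 27,470 × 82 / 16.56)
    = √(272,045.89) ≈ 521.58

522 bags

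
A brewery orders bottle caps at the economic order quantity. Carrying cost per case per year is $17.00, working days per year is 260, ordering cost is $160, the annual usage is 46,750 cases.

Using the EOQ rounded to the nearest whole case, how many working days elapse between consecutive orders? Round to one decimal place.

5.2 days

Optimal lot size Q* = (2 × 46,750 × $160 / $17)^½ ≈ 938.08 → Q = 938 cases
T = Q/D × 260 days = 938/46,750 × 260 = 5.217 days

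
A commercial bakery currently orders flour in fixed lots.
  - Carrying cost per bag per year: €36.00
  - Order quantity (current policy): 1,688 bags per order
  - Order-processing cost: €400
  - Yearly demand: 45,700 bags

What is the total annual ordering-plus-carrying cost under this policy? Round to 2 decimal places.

€41,213.38

Ordering: D/Q × S = 45,700/1,688 × €400 = €10,829.38
Holding:  Q/2 × H = 1,688/2 × €36 = €30,384.00
Total = €10,829.38 + €30,384.00 = €41,213.38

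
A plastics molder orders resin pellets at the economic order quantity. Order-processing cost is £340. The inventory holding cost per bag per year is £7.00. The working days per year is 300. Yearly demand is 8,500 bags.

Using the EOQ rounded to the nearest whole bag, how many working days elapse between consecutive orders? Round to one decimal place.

32.1 days

Optimal lot size Q* = (2 × 8,500 × £340 / £7)^½ ≈ 908.69 → Q = 909 bags
T = Q/D × 300 days = 909/8,500 × 300 = 32.082 days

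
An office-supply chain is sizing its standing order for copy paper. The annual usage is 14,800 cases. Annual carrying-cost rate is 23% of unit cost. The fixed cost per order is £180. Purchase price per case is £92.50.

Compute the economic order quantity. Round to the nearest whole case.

Carrying cost H = £92.5 × 23% = £21.2750/case/yr
2DS/H = 2·14,800·180/21.275 = 250,434.78
EOQ = √250,434.78 ≈ 500.43

500 cases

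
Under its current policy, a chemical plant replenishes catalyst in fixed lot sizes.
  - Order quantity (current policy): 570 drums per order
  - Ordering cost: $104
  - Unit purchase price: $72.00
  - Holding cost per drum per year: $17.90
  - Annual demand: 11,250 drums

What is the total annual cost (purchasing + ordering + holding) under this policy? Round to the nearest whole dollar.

$817,154

Annual ordering cost = (D/Q)·S = (11,250/570) × 104 = $2,052.63
Annual holding cost  = (Q/2)·H = (570/2) × 17.9 = $5,101.50
Purchase cost = D·C = 11,250 × 72 = $810,000.00
Total = $2,052.63 + $5,101.50 + $810,000.00 = $817,154.13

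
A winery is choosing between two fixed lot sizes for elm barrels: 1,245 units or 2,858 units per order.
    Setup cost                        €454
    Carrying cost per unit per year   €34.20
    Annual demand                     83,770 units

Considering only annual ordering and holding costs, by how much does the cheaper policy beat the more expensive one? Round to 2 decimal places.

For each Q, cost = (D/Q)·S + (Q/2)·H.
TC(1,245) = (83,770/1,245)×454 + (1,245/2)×34.2 = €51,836.95
TC(2,858) = (83,770/2,858)×454 + (2,858/2)×34.2 = €62,178.86
Cheaper: Q = 1,245.  Difference = €10,341.91

€10,341.91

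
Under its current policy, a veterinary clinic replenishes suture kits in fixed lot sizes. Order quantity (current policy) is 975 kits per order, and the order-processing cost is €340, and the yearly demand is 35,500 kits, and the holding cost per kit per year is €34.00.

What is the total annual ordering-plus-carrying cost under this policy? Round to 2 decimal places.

€28,954.49

Annual ordering cost = (D/Q)·S = (35,500/975) × 340 = €12,379.49
Annual holding cost  = (Q/2)·H = (975/2) × 34 = €16,575.00
Total = €12,379.49 + €16,575.00 = €28,954.49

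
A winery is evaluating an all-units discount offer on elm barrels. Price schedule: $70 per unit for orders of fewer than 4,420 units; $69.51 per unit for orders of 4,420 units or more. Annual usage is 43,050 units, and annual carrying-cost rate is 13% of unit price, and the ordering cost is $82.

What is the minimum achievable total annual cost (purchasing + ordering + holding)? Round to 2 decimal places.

H₁ = 13%×$70 = $9.1000;  H₂ = 13%×$69.51 = $9.0363
EOQ₁ = √(2×43,050×82/9.1000) = 880.82  (< 4,420, feasible at tier 1)
EOQ₂ = √(2×43,050×82/9.0363) = 883.92  (< 4,420 → use Q = 4,420 at tier-2 price)
TC(tier 1 (EOQ₁), Q≈880.8) = $3,021,515.47
TC(tier 2, Q≈4,420.0) = $3,013,174.39
Minimum at tier 2: $3,013,174.39

$3,013,174.39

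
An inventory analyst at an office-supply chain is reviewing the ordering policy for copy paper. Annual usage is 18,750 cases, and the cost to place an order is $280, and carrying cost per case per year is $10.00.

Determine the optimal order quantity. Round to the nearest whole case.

1,025 cases

EOQ = √(2DS/H) = √(2 × 18,750 × 280 / 10)
    = √(1,050,000.00) ≈ 1,024.70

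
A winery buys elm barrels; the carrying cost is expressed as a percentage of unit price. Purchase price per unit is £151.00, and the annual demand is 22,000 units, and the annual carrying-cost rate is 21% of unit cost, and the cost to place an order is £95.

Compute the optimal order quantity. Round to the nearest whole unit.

363 units

Holding cost per unit per year: H = 21% × £151 = £31.7100
EOQ = √(2DS/H) = √(2 × 22,000 × 95 / 31.71)
    = √(131,819.62) ≈ 363.07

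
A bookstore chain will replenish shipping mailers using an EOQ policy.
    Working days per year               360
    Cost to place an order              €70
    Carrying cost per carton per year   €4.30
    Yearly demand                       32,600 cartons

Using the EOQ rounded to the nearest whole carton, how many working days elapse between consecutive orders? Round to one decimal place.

11.4 days

Q* = √(2·D·S / H) = √(2·32,600·70 / 4.3) = √1,061,395.3 ≈ 1,030.24 → Q = 1,030 cartons
Days between orders = 360 / (D/Q) = 360 / 31.650 ≈ 11.374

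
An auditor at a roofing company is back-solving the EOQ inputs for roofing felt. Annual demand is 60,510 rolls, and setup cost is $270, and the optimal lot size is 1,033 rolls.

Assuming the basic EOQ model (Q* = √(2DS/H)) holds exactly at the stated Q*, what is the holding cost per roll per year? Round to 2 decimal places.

$30.62

EOQ relation: Q² = 2DS/H, so rearrange for the unknown.
H = 2DS / Q² = 2 × 60,510 × 270 / 1,033² = 30.6211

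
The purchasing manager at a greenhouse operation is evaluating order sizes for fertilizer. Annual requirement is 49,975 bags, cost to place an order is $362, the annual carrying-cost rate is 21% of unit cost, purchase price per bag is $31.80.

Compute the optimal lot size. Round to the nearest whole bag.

Carrying cost H = $31.8 × 21% = $6.6780/bag/yr
Optimal lot size Q* = (2 × 49,975 × $362 / $6.678)^½ ≈ 2,327.68

2,328 bags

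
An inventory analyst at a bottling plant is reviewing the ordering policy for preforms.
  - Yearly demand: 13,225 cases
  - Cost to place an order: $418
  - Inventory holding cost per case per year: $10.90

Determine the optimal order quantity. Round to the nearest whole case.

1,007 cases

2DS/H = 2·13,225·418/10.9 = 1,014,321.10
EOQ = √1,014,321.10 ≈ 1,007.14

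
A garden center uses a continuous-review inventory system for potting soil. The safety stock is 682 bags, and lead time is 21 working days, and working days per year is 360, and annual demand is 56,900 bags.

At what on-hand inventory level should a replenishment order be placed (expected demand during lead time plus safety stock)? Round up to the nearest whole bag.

Daily demand d = 56,900 / 360 = 158.056 bags/day
Demand during lead time = 158.056 × 21 = 3,319.17
Reorder point = 3,319.17 + 682 = 4,001.17 → round up

4,002 bags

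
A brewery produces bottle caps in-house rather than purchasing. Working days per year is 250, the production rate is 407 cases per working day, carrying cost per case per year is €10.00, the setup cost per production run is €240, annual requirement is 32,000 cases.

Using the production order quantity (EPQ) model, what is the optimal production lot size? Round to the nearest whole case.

1,497 cases

Daily demand d = 32,000/250 = 128.000; p = 407; 1 − d/p = 0.68550
EPQ = √(2DS / (H(1 − d/p)))
    = √(2 × 32,000 × 240 / (10 × 0.68550)) ≈ 1,496.89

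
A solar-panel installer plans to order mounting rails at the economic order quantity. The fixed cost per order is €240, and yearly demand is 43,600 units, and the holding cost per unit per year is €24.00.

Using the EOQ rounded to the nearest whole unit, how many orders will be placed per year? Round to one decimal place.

46.7 orders per year

2DS/H = 2·43,600·240/24 = 872,000.00
EOQ = √872,000.00 ≈ 933.81 → Q = 934
N = D/Q = 43,600/934 ≈ 46.681 orders/yr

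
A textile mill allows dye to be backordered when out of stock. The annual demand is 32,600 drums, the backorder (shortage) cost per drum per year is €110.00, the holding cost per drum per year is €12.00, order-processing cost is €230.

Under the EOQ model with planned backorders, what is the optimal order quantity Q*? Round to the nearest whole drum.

1,177 drums

Q* = √(2DS/H) · √((H + b)/b)
   = √(2 × 32,600 × 230 / 12) · √((12 + 110) / 110)
   = 1,117.885 × 1.0531 ≈ 1,177.28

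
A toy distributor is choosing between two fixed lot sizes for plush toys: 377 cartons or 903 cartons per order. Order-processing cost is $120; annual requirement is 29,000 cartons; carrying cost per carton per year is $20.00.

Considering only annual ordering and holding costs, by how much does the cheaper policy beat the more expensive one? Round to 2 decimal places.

$116.95

For each Q, cost = (D/Q)·S + (Q/2)·H.
TC(377) = (29,000/377)×120 + (377/2)×20 = $13,000.77
TC(903) = (29,000/903)×120 + (903/2)×20 = $12,883.82
Lots of 903 are cheaper by $116.95.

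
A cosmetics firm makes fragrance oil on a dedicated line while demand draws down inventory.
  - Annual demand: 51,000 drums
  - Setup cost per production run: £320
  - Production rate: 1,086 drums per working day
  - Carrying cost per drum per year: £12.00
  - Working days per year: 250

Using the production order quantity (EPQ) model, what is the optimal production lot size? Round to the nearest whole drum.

1,830 drums

Daily demand d = 51,000/250 = 204.000; p = 1086; 1 − d/p = 0.81215
EPQ = √(2DS / (H(1 − d/p)))
    = √(2 × 51,000 × 320 / (12 × 0.81215)) ≈ 1,830.06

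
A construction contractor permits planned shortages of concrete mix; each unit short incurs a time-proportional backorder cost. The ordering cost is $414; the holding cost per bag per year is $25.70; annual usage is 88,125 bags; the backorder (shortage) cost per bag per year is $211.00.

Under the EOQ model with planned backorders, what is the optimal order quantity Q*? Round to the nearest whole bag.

1,785 bags

Basic EOQ = √(2·88,125·414/25.7) = 1,684.993
Backorder adjustment √((H+b)/b) = √((25.7+211)/211) = 1.0592
Q* = 1,684.993 × 1.0592 ≈ 1,784.66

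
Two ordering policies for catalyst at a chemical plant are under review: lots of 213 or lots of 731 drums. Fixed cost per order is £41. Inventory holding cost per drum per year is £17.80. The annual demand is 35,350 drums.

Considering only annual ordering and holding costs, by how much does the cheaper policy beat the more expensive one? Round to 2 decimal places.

Annual cost at Q: ordering D·S/Q plus holding Q·H/2.
TC(213) = (35,350/213)×41 + (213/2)×17.8 = £8,700.16
TC(731) = (35,350/731)×41 + (731/2)×17.8 = £8,488.59
|ΔTC| = |£8,700.16 − £8,488.59| = £211.57

£211.57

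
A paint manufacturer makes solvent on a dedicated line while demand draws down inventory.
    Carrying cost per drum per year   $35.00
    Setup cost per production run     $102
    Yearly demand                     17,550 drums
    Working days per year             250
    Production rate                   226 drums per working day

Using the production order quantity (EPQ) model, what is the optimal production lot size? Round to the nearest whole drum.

d = 17,550/250 = 70.2000 drums/day;  effective holding cost H(1 − d/p) = 35·(1 − 70.2000/226) = 24.12832
Q* = √(2DS / H_eff) = √(2·17,550·102 / 24.12832) ≈ 385.20

385 drums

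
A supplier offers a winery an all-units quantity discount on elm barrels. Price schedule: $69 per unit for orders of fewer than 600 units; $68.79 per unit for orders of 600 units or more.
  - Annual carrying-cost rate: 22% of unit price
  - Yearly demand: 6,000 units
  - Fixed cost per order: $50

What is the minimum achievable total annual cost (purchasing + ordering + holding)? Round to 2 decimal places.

$417,017.95

H₁ = 22%×$69 = $15.1800;  H₂ = 22%×$68.79 = $15.1338
EOQ₁ = √(2×6,000×50/15.1800) = 198.81  (< 600, feasible at tier 1)
EOQ₂ = √(2×6,000×50/15.1338) = 199.11  (< 600 → use Q = 600 at tier-2 price)
TC(tier 1 (EOQ₁), Q≈198.8) = $417,017.95
TC(tier 2, Q≈600.0) = $417,780.14
Minimum at tier 1 (EOQ₁): $417,017.95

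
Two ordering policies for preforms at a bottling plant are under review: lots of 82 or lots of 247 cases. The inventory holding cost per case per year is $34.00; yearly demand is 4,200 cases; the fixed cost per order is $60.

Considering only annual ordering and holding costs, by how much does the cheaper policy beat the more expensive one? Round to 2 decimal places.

$752.07

For each Q, cost = (D/Q)·S + (Q/2)·H.
TC(82) = (4,200/82)×60 + (82/2)×34 = $4,467.17
TC(247) = (4,200/247)×60 + (247/2)×34 = $5,219.24
|ΔTC| = |$4,467.17 − $5,219.24| = $752.07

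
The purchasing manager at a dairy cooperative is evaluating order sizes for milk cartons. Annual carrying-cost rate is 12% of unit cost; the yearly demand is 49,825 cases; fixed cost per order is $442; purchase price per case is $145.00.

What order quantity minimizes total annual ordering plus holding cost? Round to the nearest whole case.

1,591 cases

Carrying cost H = $145 × 12% = $17.4000/case/yr
Q* = √(2·D·S / H) = √(2·49,825·442 / 17.4) = √2,531,339.1 ≈ 1,591.02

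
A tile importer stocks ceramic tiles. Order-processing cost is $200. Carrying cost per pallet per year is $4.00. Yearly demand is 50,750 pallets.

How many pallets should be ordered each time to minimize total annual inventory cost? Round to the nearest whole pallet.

EOQ = √(2DS/H) = √(2 × 50,750 × 200 / 4)
    = √(5,075,000.00) ≈ 2,252.78

2,253 pallets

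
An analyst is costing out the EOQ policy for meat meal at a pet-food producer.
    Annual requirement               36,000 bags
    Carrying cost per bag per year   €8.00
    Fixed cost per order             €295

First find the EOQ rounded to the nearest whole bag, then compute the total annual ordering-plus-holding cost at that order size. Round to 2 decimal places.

€13,035.34

Optimal lot size Q* = (2 × 36,000 × €295 / €8)^½ ≈ 1,629.42 → Q = 1,629 bags
Orders/yr = 36,000/1,629 = 22.099; ordering cost = 22.099 × €295 = €6,519.34
Average inventory = 1,629/2 = 814.5; holding cost = 814.5 × €8 = €6,516.00
Total = €6,519.34 + €6,516.00 = €13,035.34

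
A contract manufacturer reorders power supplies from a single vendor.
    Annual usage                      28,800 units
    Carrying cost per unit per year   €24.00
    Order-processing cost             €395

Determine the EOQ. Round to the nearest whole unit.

974 units

EOQ = √(2DS/H) = √(2 × 28,800 × 395 / 24)
    = √(948,000.00) ≈ 973.65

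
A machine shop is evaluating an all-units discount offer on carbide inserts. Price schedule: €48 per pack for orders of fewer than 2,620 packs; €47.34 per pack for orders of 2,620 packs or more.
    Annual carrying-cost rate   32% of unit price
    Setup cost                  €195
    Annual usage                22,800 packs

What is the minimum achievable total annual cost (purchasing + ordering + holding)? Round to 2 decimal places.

H₁ = 32%×€48 = €15.3600;  H₂ = 32%×€47.34 = €15.1488
EOQ₁ = √(2×22,800×195/15.3600) = 760.86  (< 2,620, feasible at tier 1)
EOQ₂ = √(2×22,800×195/15.1488) = 766.14  (< 2,620 → use Q = 2,620 at tier-2 price)
TC(tier 1 (EOQ₁), Q≈760.9) = €1,106,086.79
TC(tier 2, Q≈2,620.0) = €1,100,893.87
Minimum at tier 2: €1,100,893.87

€1,100,893.87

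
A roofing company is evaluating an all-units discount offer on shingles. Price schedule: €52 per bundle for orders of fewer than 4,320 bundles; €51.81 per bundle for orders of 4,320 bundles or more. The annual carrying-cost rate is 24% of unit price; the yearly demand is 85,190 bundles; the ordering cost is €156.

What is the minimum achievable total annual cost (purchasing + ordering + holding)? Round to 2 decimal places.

H₁ = 24%×€52 = €12.4800;  H₂ = 24%×€51.81 = €12.4344
EOQ₁ = √(2×85,190×156/12.4800) = 1,459.37  (< 4,320, feasible at tier 1)
EOQ₂ = √(2×85,190×156/12.4344) = 1,462.04  (< 4,320 → use Q = 4,320 at tier-2 price)
TC(tier 1 (EOQ₁), Q≈1,459.4) = €4,448,092.89
TC(tier 2, Q≈4,320.0) = €4,443,628.51
Minimum at tier 2: €4,443,628.51

€4,443,628.51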